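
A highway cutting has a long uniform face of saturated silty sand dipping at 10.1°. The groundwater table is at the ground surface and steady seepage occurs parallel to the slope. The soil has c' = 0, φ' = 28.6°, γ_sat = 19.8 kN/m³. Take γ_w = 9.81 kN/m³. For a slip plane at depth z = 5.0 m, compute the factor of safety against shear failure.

With seepage parallel to the slope and the water table at the surface, the effective normal stress on the slip plane uses the buoyant unit weight γ' = γ_sat − γ_w while the driving shear stress uses γ_sat:
FS = [c' + γ' z cos²β tanφ'] / [γ_sat z sinβ cosβ]
(For c' = 0 this reduces to FS = (γ'/γ_sat)·tanφ'/tanβ.)
γ' = 19.8 − 9.81 = 9.99 kN/m³
Numerator = 0.0 + 9.99·5.0·cos²10.1°·tan28.6° = 0.0 + 9.99·5.0·0.9692·0.5452 = 26.396 kPa
Denominator = 19.8·5.0·sin10.1°·cos10.1° = 19.8·5.0·0.1754·0.9845 = 17.092 kPa
FS = 26.396 / 17.092 = 1.544

FS = 1.54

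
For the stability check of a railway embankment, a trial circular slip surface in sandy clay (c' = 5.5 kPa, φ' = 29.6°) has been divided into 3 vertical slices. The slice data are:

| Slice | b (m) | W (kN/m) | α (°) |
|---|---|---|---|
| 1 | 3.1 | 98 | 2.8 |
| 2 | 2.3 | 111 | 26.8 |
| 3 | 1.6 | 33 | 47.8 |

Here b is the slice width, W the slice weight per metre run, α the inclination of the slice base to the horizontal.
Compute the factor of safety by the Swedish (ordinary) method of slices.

Ordinary method of slices: FS = Σ[c'·Δl_i + (W_i cosα_i)·tanφ'] / Σ W_i sinα_i, with Δl_i = b_i / cosα_i.
Slice 1: Δl = 3.1/cos2.8° = 3.104 m; N'_1 = 98·cos2.8° = 97.9; c'Δl = 17.07; W sinα = 4.8
Slice 2: Δl = 2.3/cos26.8° = 2.577 m; N'_2 = 111·cos26.8° = 99.1; c'Δl = 14.17; W sinα = 50.0
Slice 3: Δl = 1.6/cos47.8° = 2.382 m; N'_3 = 33·cos47.8° = 22.2; c'Δl = 13.10; W sinα = 24.4
Σc'Δl = 44.3 kN/m; ΣN' = 219.1 kN/m; ΣW sinα = 79.3 kN/m
Resisting = 44.3 + 219.1·tan29.6° = 44.3 + 124.5 = 168.8 kN/m
FS = 168.8 / 79.3 = 2.129

FS = 2.13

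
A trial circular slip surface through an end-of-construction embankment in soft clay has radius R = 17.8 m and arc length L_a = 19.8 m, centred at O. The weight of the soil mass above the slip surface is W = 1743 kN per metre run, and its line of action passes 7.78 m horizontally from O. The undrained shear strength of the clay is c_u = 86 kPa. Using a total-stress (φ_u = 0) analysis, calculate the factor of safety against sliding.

FS = 2.24

Taking moments about the centre O, the resisting moment is provided by the undrained shear strength acting along the arc:
M_R = c_u·L_a·R = 86·19.80·17.8 = 30309.8 kN·m/m
M_D = W·d = 1743·7.78 = 13560.5 kN·m/m
FS = M_R / M_D = 30309.8 / 13560.5 = 2.235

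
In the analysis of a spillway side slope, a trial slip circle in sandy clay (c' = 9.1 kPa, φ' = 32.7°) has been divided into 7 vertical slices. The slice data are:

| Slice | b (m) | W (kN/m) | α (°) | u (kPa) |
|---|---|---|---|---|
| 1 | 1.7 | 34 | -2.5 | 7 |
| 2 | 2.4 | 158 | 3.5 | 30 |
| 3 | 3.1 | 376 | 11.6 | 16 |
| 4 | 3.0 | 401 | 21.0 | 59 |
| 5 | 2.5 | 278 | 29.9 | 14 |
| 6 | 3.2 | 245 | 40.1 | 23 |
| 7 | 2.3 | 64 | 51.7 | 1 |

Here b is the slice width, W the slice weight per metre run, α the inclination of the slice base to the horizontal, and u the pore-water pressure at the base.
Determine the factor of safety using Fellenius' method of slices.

FS = 1.39

Ordinary method of slices: FS = Σ[c'·Δl_i + (W_i cosα_i − u_i·Δl_i)·tanφ'] / Σ W_i sinα_i, with Δl_i = b_i / cosα_i.
Slice 1: Δl = 1.7/cos(-2.5°) = 1.702 m; N'_1 = 34·cos(-2.5°) − 7·1.702 = 22.1; c'Δl = 15.48; W sinα = -1.5
Slice 2: Δl = 2.4/cos3.5° = 2.404 m; N'_2 = 158·cos3.5° − 30·2.404 = 85.6; c'Δl = 21.88; W sinα = 9.6
Slice 3: Δl = 3.1/cos11.6° = 3.165 m; N'_3 = 376·cos11.6° − 16·3.165 = 317.7; c'Δl = 28.80; W sinα = 75.6
Slice 4: Δl = 3.0/cos21.0° = 3.213 m; N'_4 = 401·cos21.0° − 59·3.213 = 184.8; c'Δl = 29.24; W sinα = 143.7
Slice 5: Δl = 2.5/cos29.9° = 2.884 m; N'_5 = 278·cos29.9° − 14·2.884 = 200.6; c'Δl = 26.24; W sinα = 138.6
Slice 6: Δl = 3.2/cos40.1° = 4.183 m; N'_6 = 245·cos40.1° − 23·4.183 = 91.2; c'Δl = 38.07; W sinα = 157.8
Slice 7: Δl = 2.3/cos51.7° = 3.711 m; N'_7 = 64·cos51.7° − 1·3.711 = 36.0; c'Δl = 33.77; W sinα = 50.2
Σc'Δl = 193.5 kN/m; ΣN' = 937.9 kN/m; ΣW sinα = 574.1 kN/m
Resisting = 193.5 + 937.9·tan32.7° = 193.5 + 602.1 = 795.6 kN/m
FS = 795.6 / 574.1 = 1.386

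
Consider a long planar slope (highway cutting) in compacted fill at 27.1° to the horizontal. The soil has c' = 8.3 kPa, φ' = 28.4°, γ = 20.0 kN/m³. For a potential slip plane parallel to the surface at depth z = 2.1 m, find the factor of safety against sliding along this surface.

FS = 1.54

For an infinite slope with a slip plane parallel to the surface (no pore pressure): FS = [c' + γz cos²β tanφ'] / [γz sinβ cosβ].
γz = 20.0·2.1 = 42.00 kN/m²
Numerator = 8.3 + 42.00·cos²27.1°·tan28.4° = 8.3 + 42.00·0.7925·0.5407 = 26.297 kPa
Denominator = 42.00·sin27.1°·cos27.1° = 42.00·0.4555·0.8902 = 17.032 kPa
FS = 26.297 / 17.032 = 1.544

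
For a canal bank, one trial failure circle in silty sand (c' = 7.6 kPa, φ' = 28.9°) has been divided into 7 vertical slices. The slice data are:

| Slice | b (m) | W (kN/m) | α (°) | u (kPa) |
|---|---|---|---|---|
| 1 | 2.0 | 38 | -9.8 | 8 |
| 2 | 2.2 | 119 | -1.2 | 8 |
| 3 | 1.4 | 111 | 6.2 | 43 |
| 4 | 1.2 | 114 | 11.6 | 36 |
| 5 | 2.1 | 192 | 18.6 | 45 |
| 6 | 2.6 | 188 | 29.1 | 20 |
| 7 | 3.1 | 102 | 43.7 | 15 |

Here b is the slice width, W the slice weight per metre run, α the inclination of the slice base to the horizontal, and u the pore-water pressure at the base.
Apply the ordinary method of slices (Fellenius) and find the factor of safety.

Ordinary method of slices: FS = Σ[c'·Δl_i + (W_i cosα_i − u_i·Δl_i)·tanφ'] / Σ W_i sinα_i, with Δl_i = b_i / cosα_i.
Slice 1: Δl = 2.0/cos(-9.8°) = 2.030 m; N'_1 = 38·cos(-9.8°) − 8·2.030 = 21.2; c'Δl = 15.43; W sinα = -6.5
Slice 2: Δl = 2.2/cos(-1.2°) = 2.200 m; N'_2 = 119·cos(-1.2°) − 8·2.200 = 101.4; c'Δl = 16.72; W sinα = -2.5
Slice 3: Δl = 1.4/cos6.2° = 1.408 m; N'_3 = 111·cos6.2° − 43·1.408 = 49.8; c'Δl = 10.70; W sinα = 12.0
Slice 4: Δl = 1.2/cos11.6° = 1.225 m; N'_4 = 114·cos11.6° − 36·1.225 = 67.6; c'Δl = 9.31; W sinα = 22.9
Slice 5: Δl = 2.1/cos18.6° = 2.216 m; N'_5 = 192·cos18.6° − 45·2.216 = 82.3; c'Δl = 16.84; W sinα = 61.2
Slice 6: Δl = 2.6/cos29.1° = 2.976 m; N'_6 = 188·cos29.1° − 20·2.976 = 104.8; c'Δl = 22.61; W sinα = 91.4
Slice 7: Δl = 3.1/cos43.7° = 4.288 m; N'_7 = 102·cos43.7° − 15·4.288 = 9.4; c'Δl = 32.59; W sinα = 70.5
Σc'Δl = 124.2 kN/m; ΣN' = 436.4 kN/m; ΣW sinα = 249.1 kN/m
Resisting = 124.2 + 436.4·tan28.9° = 124.2 + 240.9 = 365.1 kN/m
FS = 365.1 / 249.1 = 1.466

FS = 1.47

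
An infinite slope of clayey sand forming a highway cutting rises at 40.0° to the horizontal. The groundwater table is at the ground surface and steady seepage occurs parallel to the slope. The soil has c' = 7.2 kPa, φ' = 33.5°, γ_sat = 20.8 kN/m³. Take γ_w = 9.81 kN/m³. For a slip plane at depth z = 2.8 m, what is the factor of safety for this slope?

FS = 0.67

With seepage parallel to the slope and the water table at the surface, the effective normal stress on the slip plane uses the buoyant unit weight γ' = γ_sat − γ_w while the driving shear stress uses γ_sat:
FS = [c' + γ' z cos²β tanφ'] / [γ_sat z sinβ cosβ]
γ' = 20.8 − 9.81 = 10.99 kN/m³
Numerator = 7.2 + 10.99·2.8·cos²40.0°·tan33.5° = 7.2 + 10.99·2.8·0.5868·0.6619 = 19.152 kPa
Denominator = 20.8·2.8·sin40.0°·cos40.0° = 20.8·2.8·0.6428·0.7660 = 28.678 kPa
FS = 19.152 / 28.678 = 0.668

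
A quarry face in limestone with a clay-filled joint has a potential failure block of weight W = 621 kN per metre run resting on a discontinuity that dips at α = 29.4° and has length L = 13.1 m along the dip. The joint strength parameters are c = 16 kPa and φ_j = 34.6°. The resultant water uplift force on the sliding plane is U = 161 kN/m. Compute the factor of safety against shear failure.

Resolving the block weight along and normal to the plane and applying the Mohr–Coulomb strength on the joint:
N' = W cosα − U = 621·cos29.4° − 161 = 380.0 kN/m
Driving force T = W sinα = 621·sin29.4° = 304.9 kN/m
Resisting force R = c·L + N'·tanφ_j = 16·13.1 + 380.0·tan34.6° = 209.6 + 262.2 = 471.8 kN/m
FS = R / T = 471.8 / 304.9 = 1.548

FS = 1.55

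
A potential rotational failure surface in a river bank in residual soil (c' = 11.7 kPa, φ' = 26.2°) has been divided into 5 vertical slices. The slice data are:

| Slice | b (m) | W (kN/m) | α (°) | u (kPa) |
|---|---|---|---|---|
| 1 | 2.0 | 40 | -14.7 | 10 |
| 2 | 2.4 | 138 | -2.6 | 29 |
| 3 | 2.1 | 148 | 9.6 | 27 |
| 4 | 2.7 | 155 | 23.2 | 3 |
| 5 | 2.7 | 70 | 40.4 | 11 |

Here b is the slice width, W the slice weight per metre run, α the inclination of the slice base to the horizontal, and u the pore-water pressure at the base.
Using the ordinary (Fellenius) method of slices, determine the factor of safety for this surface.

FS = 2.72

Ordinary method of slices: FS = Σ[c'·Δl_i + (W_i cosα_i − u_i·Δl_i)·tanφ'] / Σ W_i sinα_i, with Δl_i = b_i / cosα_i.
Slice 1: Δl = 2.0/cos(-14.7°) = 2.068 m; N'_1 = 40·cos(-14.7°) − 10·2.068 = 18.0; c'Δl = 24.19; W sinα = -10.2
Slice 2: Δl = 2.4/cos(-2.6°) = 2.402 m; N'_2 = 138·cos(-2.6°) − 29·2.402 = 68.2; c'Δl = 28.11; W sinα = -6.3
Slice 3: Δl = 2.1/cos9.6° = 2.130 m; N'_3 = 148·cos9.6° − 27·2.130 = 88.4; c'Δl = 24.92; W sinα = 24.7
Slice 4: Δl = 2.7/cos23.2° = 2.938 m; N'_4 = 155·cos23.2° − 3·2.938 = 133.7; c'Δl = 34.37; W sinα = 61.1
Slice 5: Δl = 2.7/cos40.4° = 3.545 m; N'_5 = 70·cos40.4° − 11·3.545 = 14.3; c'Δl = 41.48; W sinα = 45.4
Σc'Δl = 153.1 kN/m; ΣN' = 322.6 kN/m; ΣW sinα = 114.7 kN/m
Resisting = 153.1 + 322.6·tan26.2° = 153.1 + 158.7 = 311.8 kN/m
FS = 311.8 / 114.7 = 2.718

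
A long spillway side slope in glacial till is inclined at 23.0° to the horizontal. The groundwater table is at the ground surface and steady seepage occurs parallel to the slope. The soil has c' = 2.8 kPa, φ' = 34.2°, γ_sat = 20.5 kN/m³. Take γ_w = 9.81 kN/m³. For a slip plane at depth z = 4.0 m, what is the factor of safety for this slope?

With seepage parallel to the slope and the water table at the surface, the effective normal stress on the slip plane uses the buoyant unit weight γ' = γ_sat − γ_w while the driving shear stress uses γ_sat:
FS = [c' + γ' z cos²β tanφ'] / [γ_sat z sinβ cosβ]
γ' = 20.5 − 9.81 = 10.69 kN/m³
Numerator = 2.8 + 10.69·4.0·cos²23.0°·tan34.2° = 2.8 + 10.69·4.0·0.8473·0.6796 = 27.423 kPa
Denominator = 20.5·4.0·sin23.0°·cos23.0° = 20.5·4.0·0.3907·0.9205 = 29.493 kPa
FS = 27.423 / 29.493 = 0.930

FS = 0.93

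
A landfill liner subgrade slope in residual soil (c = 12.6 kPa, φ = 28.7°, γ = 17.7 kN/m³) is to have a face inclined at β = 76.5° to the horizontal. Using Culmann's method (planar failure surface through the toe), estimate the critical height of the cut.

Culmann's analysis gives the critical failure plane at α_cr = (β + φ)/2 = (76.5 + 28.7)/2 = 52.6°, and the critical height
H_c = (4c/γ) · sinβ cosφ / [1 − cos(β − φ)]
    = (4·12.6/17.7) · sin76.5°·cos28.7° / [1 − cos(47.8°)]
    = 2.847 · 0.9724·0.8771 / [1 − 0.6717]
    = 2.847 · 0.8529 / 0.3283
    = 7.40 m

H_c = 7.40 m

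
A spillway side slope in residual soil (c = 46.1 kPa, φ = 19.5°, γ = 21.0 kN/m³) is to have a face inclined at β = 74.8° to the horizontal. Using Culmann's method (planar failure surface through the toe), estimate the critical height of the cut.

H_c = 18.55 m

Culmann's analysis gives the critical failure plane at α_cr = (β + φ)/2 = (74.8 + 19.5)/2 = 47.1°, and the critical height
H_c = (4c/γ) · sinβ cosφ / [1 − cos(β − φ)]
    = (4·46.1/21.0) · sin74.8°·cos19.5° / [1 − cos(55.3°)]
    = 8.781 · 0.9650·0.9426 / [1 − 0.5693]
    = 8.781 · 0.9097 / 0.4307
    = 18.55 m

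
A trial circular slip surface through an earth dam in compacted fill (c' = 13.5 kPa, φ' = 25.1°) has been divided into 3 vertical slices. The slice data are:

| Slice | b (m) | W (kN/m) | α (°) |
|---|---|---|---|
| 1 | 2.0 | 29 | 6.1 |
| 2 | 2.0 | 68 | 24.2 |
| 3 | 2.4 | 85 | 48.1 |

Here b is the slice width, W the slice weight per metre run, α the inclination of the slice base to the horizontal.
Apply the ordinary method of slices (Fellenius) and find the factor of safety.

Ordinary method of slices: FS = Σ[c'·Δl_i + (W_i cosα_i)·tanφ'] / Σ W_i sinα_i, with Δl_i = b_i / cosα_i.
Slice 1: Δl = 2.0/cos6.1° = 2.011 m; N'_1 = 29·cos6.1° = 28.8; c'Δl = 27.15; W sinα = 3.1
Slice 2: Δl = 2.0/cos24.2° = 2.193 m; N'_2 = 68·cos24.2° = 62.0; c'Δl = 29.60; W sinα = 27.9
Slice 3: Δl = 2.4/cos48.1° = 3.594 m; N'_3 = 85·cos48.1° = 56.8; c'Δl = 48.52; W sinα = 63.3
Σc'Δl = 105.3 kN/m; ΣN' = 147.6 kN/m; ΣW sinα = 94.2 kN/m
Resisting = 105.3 + 147.6·tan25.1° = 105.3 + 69.2 = 174.4 kN/m
FS = 174.4 / 94.2 = 1.851

FS = 1.85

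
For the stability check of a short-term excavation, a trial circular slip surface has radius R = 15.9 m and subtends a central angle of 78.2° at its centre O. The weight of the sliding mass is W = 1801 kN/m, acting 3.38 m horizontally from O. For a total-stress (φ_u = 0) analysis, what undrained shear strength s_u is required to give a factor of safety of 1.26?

s_u = 22.2 kPa

FS = s_u·L_a·R / (W·d), so s_u = FS·W·d / (L_a·R).
Arc length L_a = R·θ = 15.9·(78.2°·π/180) = 15.9·1.3648 = 21.70 m
s_u = 1.26·1801·3.38 / (21.70·15.9) = 7670.1 / 345.05 = 22.23 kPa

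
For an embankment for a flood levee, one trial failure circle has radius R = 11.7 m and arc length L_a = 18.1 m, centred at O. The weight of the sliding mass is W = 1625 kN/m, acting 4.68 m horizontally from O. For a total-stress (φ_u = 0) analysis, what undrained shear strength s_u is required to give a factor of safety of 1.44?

FS = s_u·L_a·R / (W·d), so s_u = FS·W·d / (L_a·R).
s_u = 1.44·1625·4.68 / (18.10·11.7) = 10951.2 / 211.77 = 51.71 kPa

s_u = 51.7 kPa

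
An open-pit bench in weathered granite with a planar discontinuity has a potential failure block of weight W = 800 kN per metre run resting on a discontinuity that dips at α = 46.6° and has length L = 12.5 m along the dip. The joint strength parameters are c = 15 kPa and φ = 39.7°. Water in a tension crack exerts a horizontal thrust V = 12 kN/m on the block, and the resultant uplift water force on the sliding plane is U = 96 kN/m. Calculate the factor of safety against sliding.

FS = 0.94

Resolving the block weight along and normal to the plane and applying the Mohr–Coulomb strength on the joint:
N' = W cosα − U − V sinα = 800·cos46.6° − 96 − 12·sin46.6° = 445.0 kN/m
Driving force T = W sinα + V cosα = 800·sin46.6° + 12·cos46.6° = 589.5 kN/m
Resisting force R = c·L + N'·tanφ = 15·12.5 + 445.0·tan39.7° = 187.5 + 369.4 = 556.9 kN/m
FS = R / T = 556.9 / 589.5 = 0.945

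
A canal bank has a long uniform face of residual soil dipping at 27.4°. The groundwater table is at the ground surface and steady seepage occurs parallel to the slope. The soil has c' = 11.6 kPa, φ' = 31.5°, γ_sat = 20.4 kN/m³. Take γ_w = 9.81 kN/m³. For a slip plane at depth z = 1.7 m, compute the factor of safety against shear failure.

With seepage parallel to the slope and the water table at the surface, the effective normal stress on the slip plane uses the buoyant unit weight γ' = γ_sat − γ_w while the driving shear stress uses γ_sat:
FS = [c' + γ' z cos²β tanφ'] / [γ_sat z sinβ cosβ]
γ' = 20.4 − 9.81 = 10.59 kN/m³
Numerator = 11.6 + 10.59·1.7·cos²27.4°·tan31.5° = 11.6 + 10.59·1.7·0.7882·0.6128 = 20.296 kPa
Denominator = 20.4·1.7·sin27.4°·cos27.4° = 20.4·1.7·0.4602·0.8878 = 14.169 kPa
FS = 20.296 / 14.169 = 1.432

FS = 1.43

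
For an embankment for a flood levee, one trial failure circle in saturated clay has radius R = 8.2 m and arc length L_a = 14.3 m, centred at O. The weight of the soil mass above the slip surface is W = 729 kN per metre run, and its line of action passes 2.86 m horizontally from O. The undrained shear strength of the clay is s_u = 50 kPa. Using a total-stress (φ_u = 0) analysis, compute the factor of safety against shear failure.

FS = 2.81

Taking moments about the centre O, the resisting moment is provided by the undrained shear strength acting along the arc:
M_R = s_u·L_a·R = 50·14.30·8.2 = 5863.0 kN·m/m
M_D = W·d = 729·2.86 = 2084.9 kN·m/m
FS = M_R / M_D = 5863.0 / 2084.9 = 2.812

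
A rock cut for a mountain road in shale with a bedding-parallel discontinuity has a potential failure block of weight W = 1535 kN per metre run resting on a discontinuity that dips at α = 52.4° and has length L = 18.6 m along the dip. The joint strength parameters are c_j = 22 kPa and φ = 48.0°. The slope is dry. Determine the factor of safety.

FS = 1.19

Resolving the block weight along and normal to the plane and applying the Mohr–Coulomb strength on the joint:
N' = W cosα = 1535·cos52.4° = 936.6 kN/m
Driving force T = W sinα = 1535·sin52.4° = 1216.2 kN/m
Resisting force R = c_j·L + N'·tanφ = 22·18.6 + 936.6·tan48.0° = 409.2 + 1040.2 = 1449.4 kN/m
FS = R / T = 1449.4 / 1216.2 = 1.192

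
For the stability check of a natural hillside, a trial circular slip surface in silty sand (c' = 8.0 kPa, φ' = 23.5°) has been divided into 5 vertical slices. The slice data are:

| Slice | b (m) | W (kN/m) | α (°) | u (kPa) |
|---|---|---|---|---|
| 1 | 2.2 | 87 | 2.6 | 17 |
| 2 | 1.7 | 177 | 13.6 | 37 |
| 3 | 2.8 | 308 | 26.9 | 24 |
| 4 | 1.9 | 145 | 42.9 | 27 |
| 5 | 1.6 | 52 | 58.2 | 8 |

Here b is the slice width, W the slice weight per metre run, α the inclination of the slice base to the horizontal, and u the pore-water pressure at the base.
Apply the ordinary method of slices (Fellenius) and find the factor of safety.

FS = 0.83

Ordinary method of slices: FS = Σ[c'·Δl_i + (W_i cosα_i − u_i·Δl_i)·tanφ'] / Σ W_i sinα_i, with Δl_i = b_i / cosα_i.
Slice 1: Δl = 2.2/cos2.6° = 2.202 m; N'_1 = 87·cos2.6° − 17·2.202 = 49.5; c'Δl = 17.62; W sinα = 3.9
Slice 2: Δl = 1.7/cos13.6° = 1.749 m; N'_2 = 177·cos13.6° − 37·1.749 = 107.3; c'Δl = 13.99; W sinα = 41.6
Slice 3: Δl = 2.8/cos26.9° = 3.140 m; N'_3 = 308·cos26.9° − 24·3.140 = 199.3; c'Δl = 25.12; W sinα = 139.3
Slice 4: Δl = 1.9/cos42.9° = 2.594 m; N'_4 = 145·cos42.9° − 27·2.594 = 36.2; c'Δl = 20.75; W sinα = 98.7
Slice 5: Δl = 1.6/cos58.2° = 3.036 m; N'_5 = 52·cos58.2° − 8·3.036 = 3.1; c'Δl = 24.29; W sinα = 44.2
Σc'Δl = 101.8 kN/m; ΣN' = 395.4 kN/m; ΣW sinα = 327.8 kN/m
Resisting = 101.8 + 395.4·tan23.5° = 101.8 + 171.9 = 273.7 kN/m
FS = 273.7 / 327.8 = 0.835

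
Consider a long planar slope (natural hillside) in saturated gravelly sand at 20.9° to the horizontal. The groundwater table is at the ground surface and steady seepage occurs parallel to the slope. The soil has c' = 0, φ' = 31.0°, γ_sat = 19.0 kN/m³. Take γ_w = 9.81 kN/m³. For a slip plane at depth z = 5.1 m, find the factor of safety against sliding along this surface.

FS = 0.76

With seepage parallel to the slope and the water table at the surface, the effective normal stress on the slip plane uses the buoyant unit weight γ' = γ_sat − γ_w while the driving shear stress uses γ_sat:
FS = [c' + γ' z cos²β tanφ'] / [γ_sat z sinβ cosβ]
(For c' = 0 this reduces to FS = (γ'/γ_sat)·tanφ'/tanβ.)
γ' = 19.0 − 9.81 = 9.19 kN/m³
Numerator = 0.0 + 9.19·5.1·cos²20.9°·tan31.0° = 0.0 + 9.19·5.1·0.8727·0.6009 = 24.578 kPa
Denominator = 19.0·5.1·sin20.9°·cos20.9° = 19.0·5.1·0.3567·0.9342 = 32.293 kPa
FS = 24.578 / 32.293 = 0.761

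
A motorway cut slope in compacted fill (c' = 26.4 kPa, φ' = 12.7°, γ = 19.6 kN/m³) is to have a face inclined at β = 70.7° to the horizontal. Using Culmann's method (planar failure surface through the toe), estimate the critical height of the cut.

Culmann's analysis gives the critical failure plane at α_cr = (β + φ')/2 = (70.7 + 12.7)/2 = 41.7°, and the critical height
H_c = (4c'/γ) · sinβ cosφ' / [1 − cos(β − φ')]
    = (4·26.4/19.6) · sin70.7°·cos12.7° / [1 − cos(58.0°)]
    = 5.388 · 0.9438·0.9755 / [1 − 0.5299]
    = 5.388 · 0.9207 / 0.4701
    = 10.55 m

H_c = 10.55 m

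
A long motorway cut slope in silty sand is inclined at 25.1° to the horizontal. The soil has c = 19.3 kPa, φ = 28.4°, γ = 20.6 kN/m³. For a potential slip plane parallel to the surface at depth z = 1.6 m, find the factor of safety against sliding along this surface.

For an infinite slope with a slip plane parallel to the surface (no pore pressure): FS = [c + γz cos²β tanφ] / [γz sinβ cosβ].
γz = 20.6·1.6 = 32.96 kN/m²
Numerator = 19.3 + 32.96·cos²25.1°·tan28.4° = 19.3 + 32.96·0.8201·0.5407 = 33.915 kPa
Denominator = 32.96·sin25.1°·cos25.1° = 32.96·0.4242·0.9056 = 12.661 kPa
FS = 33.915 / 12.661 = 2.679

FS = 2.68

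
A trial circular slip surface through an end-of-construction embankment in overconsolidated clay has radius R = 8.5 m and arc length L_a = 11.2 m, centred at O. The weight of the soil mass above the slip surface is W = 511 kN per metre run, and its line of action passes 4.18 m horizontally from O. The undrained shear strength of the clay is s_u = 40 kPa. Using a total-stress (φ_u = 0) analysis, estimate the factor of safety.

Taking moments about the centre O, the resisting moment is provided by the undrained shear strength acting along the arc:
M_R = s_u·L_a·R = 40·11.20·8.5 = 3808.0 kN·m/m
M_D = W·d = 511·4.18 = 2136.0 kN·m/m
FS = M_R / M_D = 3808.0 / 2136.0 = 1.783

FS = 1.78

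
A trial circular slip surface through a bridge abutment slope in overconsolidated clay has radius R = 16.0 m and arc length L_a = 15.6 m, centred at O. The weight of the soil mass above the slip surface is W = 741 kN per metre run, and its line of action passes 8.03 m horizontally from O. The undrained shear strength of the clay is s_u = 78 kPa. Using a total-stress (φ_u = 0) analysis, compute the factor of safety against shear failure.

Taking moments about the centre O, the resisting moment is provided by the undrained shear strength acting along the arc:
M_R = s_u·L_a·R = 78·15.60·16.0 = 19468.8 kN·m/m
M_D = W·d = 741·8.03 = 5950.2 kN·m/m
FS = M_R / M_D = 19468.8 / 5950.2 = 3.272

FS = 3.27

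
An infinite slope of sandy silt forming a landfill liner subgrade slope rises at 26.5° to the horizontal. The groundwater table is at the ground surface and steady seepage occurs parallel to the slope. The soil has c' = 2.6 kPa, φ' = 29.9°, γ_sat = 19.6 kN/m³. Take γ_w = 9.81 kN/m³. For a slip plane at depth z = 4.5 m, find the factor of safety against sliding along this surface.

FS = 0.65

With seepage parallel to the slope and the water table at the surface, the effective normal stress on the slip plane uses the buoyant unit weight γ' = γ_sat − γ_w while the driving shear stress uses γ_sat:
FS = [c' + γ' z cos²β tanφ'] / [γ_sat z sinβ cosβ]
γ' = 19.6 − 9.81 = 9.79 kN/m³
Numerator = 2.6 + 9.79·4.5·cos²26.5°·tan29.9° = 2.6 + 9.79·4.5·0.8009·0.5750 = 22.889 kPa
Denominator = 19.6·4.5·sin26.5°·cos26.5° = 19.6·4.5·0.4462·0.8949 = 35.220 kPa
FS = 22.889 / 35.220 = 0.650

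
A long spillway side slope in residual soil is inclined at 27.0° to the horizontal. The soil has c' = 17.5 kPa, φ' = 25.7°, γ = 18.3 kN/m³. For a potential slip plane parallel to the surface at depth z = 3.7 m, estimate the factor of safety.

For an infinite slope with a slip plane parallel to the surface (no pore pressure): FS = [c' + γz cos²β tanφ'] / [γz sinβ cosβ].
γz = 18.3·3.7 = 67.71 kN/m²
Numerator = 17.5 + 67.71·cos²27.0°·tan25.7° = 17.5 + 67.71·0.7939·0.4813 = 43.370 kPa
Denominator = 67.71·sin27.0°·cos27.0° = 67.71·0.4540·0.8910 = 27.389 kPa
FS = 43.370 / 27.389 = 1.583

FS = 1.58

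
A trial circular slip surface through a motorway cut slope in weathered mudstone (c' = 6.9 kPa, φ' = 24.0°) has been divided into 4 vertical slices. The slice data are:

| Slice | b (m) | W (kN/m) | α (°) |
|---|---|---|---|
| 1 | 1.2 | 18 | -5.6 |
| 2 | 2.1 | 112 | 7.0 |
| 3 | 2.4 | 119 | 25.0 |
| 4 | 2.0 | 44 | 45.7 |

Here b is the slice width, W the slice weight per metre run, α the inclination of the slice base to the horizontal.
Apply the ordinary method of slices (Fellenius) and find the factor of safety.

Ordinary method of slices: FS = Σ[c'·Δl_i + (W_i cosα_i)·tanφ'] / Σ W_i sinα_i, with Δl_i = b_i / cosα_i.
Slice 1: Δl = 1.2/cos(-5.6°) = 1.206 m; N'_1 = 18·cos(-5.6°) = 17.9; c'Δl = 8.32; W sinα = -1.8
Slice 2: Δl = 2.1/cos7.0° = 2.116 m; N'_2 = 112·cos7.0° = 111.2; c'Δl = 14.60; W sinα = 13.6
Slice 3: Δl = 2.4/cos25.0° = 2.648 m; N'_3 = 119·cos25.0° = 107.9; c'Δl = 18.27; W sinα = 50.3
Slice 4: Δl = 2.0/cos45.7° = 2.864 m; N'_4 = 44·cos45.7° = 30.7; c'Δl = 19.76; W sinα = 31.5
Σc'Δl = 60.9 kN/m; ΣN' = 267.7 kN/m; ΣW sinα = 93.7 kN/m
Resisting = 60.9 + 267.7·tan24.0° = 60.9 + 119.2 = 180.1 kN/m
FS = 180.1 / 93.7 = 1.923

FS = 1.92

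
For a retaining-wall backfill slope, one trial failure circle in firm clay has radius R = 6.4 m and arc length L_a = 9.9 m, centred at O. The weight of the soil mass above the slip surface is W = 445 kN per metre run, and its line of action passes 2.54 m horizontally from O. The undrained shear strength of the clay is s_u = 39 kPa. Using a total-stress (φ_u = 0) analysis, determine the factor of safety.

Taking moments about the centre O, the resisting moment is provided by the undrained shear strength acting along the arc:
M_R = s_u·L_a·R = 39·9.90·6.4 = 2471.0 kN·m/m
M_D = W·d = 445·2.54 = 1130.3 kN·m/m
FS = M_R / M_D = 2471.0 / 1130.3 = 2.186

FS = 2.19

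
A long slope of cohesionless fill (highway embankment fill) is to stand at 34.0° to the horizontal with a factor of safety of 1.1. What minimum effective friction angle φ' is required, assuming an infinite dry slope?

FS = tanφ'/tanβ ⇒ tanφ' = FS · tanβ = 1.1 · tan34.0° = 0.7420
φ' = arctan(0.7420) = 36.57°

φ' = 36.6°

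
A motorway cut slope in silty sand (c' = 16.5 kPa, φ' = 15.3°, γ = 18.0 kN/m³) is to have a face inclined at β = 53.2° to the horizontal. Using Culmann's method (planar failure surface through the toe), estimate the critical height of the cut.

Culmann's analysis gives the critical failure plane at α_cr = (β + φ')/2 = (53.2 + 15.3)/2 = 34.2°, and the critical height
H_c = (4c'/γ) · sinβ cosφ' / [1 − cos(β − φ')]
    = (4·16.5/18.0) · sin53.2°·cos15.3° / [1 − cos(37.9°)]
    = 3.667 · 0.8007·0.9646 / [1 − 0.7891]
    = 3.667 · 0.7724 / 0.2109
    = 13.43 m

H_c = 13.43 m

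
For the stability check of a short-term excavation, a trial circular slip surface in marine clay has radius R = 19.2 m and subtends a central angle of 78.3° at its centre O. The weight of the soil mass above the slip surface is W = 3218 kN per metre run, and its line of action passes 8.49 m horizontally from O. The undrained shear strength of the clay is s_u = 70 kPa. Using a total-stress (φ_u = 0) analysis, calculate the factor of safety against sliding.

FS = 1.29

Taking moments about the centre O, the resisting moment is provided by the undrained shear strength acting along the arc:
Arc length L_a = R·θ = 19.2·(78.3°·π/180) = 19.2·1.3666 = 26.24 m
M_R = s_u·L_a·R = 70·26.24·19.2 = 35264.7 kN·m/m
M_D = W·d = 3218·8.49 = 27320.8 kN·m/m
FS = M_R / M_D = 35264.7 / 27320.8 = 1.291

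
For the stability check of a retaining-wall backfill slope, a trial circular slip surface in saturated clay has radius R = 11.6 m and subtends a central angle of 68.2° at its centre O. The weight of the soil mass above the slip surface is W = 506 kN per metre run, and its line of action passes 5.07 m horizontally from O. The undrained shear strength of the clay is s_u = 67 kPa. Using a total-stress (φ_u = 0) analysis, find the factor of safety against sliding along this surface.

Taking moments about the centre O, the resisting moment is provided by the undrained shear strength acting along the arc:
Arc length L_a = R·θ = 11.6·(68.2°·π/180) = 11.6·1.1903 = 13.81 m
M_R = s_u·L_a·R = 67·13.81·11.6 = 10731.3 kN·m/m
M_D = W·d = 506·5.07 = 2565.4 kN·m/m
FS = M_R / M_D = 10731.3 / 2565.4 = 4.183

FS = 4.18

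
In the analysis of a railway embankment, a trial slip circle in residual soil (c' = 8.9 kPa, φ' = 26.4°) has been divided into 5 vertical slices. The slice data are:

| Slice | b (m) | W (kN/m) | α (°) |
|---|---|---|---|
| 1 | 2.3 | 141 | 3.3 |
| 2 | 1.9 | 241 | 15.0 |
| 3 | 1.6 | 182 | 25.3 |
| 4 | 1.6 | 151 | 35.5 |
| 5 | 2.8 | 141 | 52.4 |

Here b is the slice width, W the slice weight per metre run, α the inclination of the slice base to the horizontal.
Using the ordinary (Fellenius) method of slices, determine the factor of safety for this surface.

Ordinary method of slices: FS = Σ[c'·Δl_i + (W_i cosα_i)·tanφ'] / Σ W_i sinα_i, with Δl_i = b_i / cosα_i.
Slice 1: Δl = 2.3/cos3.3° = 2.304 m; N'_1 = 141·cos3.3° = 140.8; c'Δl = 20.50; W sinα = 8.1
Slice 2: Δl = 1.9/cos15.0° = 1.967 m; N'_2 = 241·cos15.0° = 232.8; c'Δl = 17.51; W sinα = 62.4
Slice 3: Δl = 1.6/cos25.3° = 1.770 m; N'_3 = 182·cos25.3° = 164.5; c'Δl = 15.75; W sinα = 77.8
Slice 4: Δl = 1.6/cos35.5° = 1.965 m; N'_4 = 151·cos35.5° = 122.9; c'Δl = 17.49; W sinα = 87.7
Slice 5: Δl = 2.8/cos52.4° = 4.589 m; N'_5 = 141·cos52.4° = 86.0; c'Δl = 40.84; W sinα = 111.7
Σc'Δl = 112.1 kN/m; ΣN' = 747.1 kN/m; ΣW sinα = 347.7 kN/m
Resisting = 112.1 + 747.1·tan26.4° = 112.1 + 370.8 = 482.9 kN/m
FS = 482.9 / 347.7 = 1.389

FS = 1.39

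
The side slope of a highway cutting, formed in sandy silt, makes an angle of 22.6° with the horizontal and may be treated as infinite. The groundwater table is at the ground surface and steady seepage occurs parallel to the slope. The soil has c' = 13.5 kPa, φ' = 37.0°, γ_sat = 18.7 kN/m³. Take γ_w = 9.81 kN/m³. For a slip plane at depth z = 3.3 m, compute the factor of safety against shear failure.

With seepage parallel to the slope and the water table at the surface, the effective normal stress on the slip plane uses the buoyant unit weight γ' = γ_sat − γ_w while the driving shear stress uses γ_sat:
FS = [c' + γ' z cos²β tanφ'] / [γ_sat z sinβ cosβ]
γ' = 18.7 − 9.81 = 8.89 kN/m³
Numerator = 13.5 + 8.89·3.3·cos²22.6°·tan37.0° = 13.5 + 8.89·3.3·0.8523·0.7536 = 32.342 kPa
Denominator = 18.7·3.3·sin22.6°·cos22.6° = 18.7·3.3·0.3843·0.9232 = 21.894 kPa
FS = 32.342 / 21.894 = 1.477

FS = 1.48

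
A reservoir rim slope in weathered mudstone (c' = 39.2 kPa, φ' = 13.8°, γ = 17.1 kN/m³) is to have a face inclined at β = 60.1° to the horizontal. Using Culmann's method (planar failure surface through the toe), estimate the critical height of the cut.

H_c = 24.97 m

Culmann's analysis gives the critical failure plane at α_cr = (β + φ')/2 = (60.1 + 13.8)/2 = 37.0°, and the critical height
H_c = (4c'/γ) · sinβ cosφ' / [1 − cos(β − φ')]
    = (4·39.2/17.1) · sin60.1°·cos13.8° / [1 − cos(46.3°)]
    = 9.170 · 0.8669·0.9711 / [1 − 0.6909]
    = 9.170 · 0.8419 / 0.3091
    = 24.97 m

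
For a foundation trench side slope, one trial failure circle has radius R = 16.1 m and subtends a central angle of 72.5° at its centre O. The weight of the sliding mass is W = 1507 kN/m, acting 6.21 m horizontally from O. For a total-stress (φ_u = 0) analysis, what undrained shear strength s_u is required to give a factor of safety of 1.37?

s_u = 39.1 kPa

FS = s_u·L_a·R / (W·d), so s_u = FS·W·d / (L_a·R).
Arc length L_a = R·θ = 16.1·(72.5°·π/180) = 16.1·1.2654 = 20.37 m
s_u = 1.37·1507·6.21 / (20.37·16.1) = 12821.1 / 327.99 = 39.09 kPa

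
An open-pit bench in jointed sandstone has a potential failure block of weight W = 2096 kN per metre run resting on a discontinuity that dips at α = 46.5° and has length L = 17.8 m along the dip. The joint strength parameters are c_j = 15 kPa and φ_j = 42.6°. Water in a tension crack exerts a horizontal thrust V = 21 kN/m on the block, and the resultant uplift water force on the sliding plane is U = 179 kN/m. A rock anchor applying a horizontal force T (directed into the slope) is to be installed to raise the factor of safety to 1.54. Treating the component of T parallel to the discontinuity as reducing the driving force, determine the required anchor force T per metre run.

Resolving forces along and normal to the sliding plane, with the horizontal anchor force T adding T·sinα to the effective normal force and T·cosα acting up the plane against the driving force:
FS = [c_jL + (W cosα − U − V sinα + T sinα) tanφ_j] / [W sinα + V cosα − T cosα]
Without the anchor: N' = 1248.6 kN/m, driving T_d = 1534.8 kN/m, resisting R = 15·17.8 + 1248.6·tan42.6° = 1415.1 kN/m, FS = 0.92.
Setting FS = 1.54 and solving for T:
1.54·(1534.8 − T cos46.5°) = 1415.1 + T sin46.5°·tan42.6°
T·(sin46.5°·tan42.6° + 1.54·cos46.5°) = 1.54·1534.8 − 1415.1
T·(0.7254·0.9195 + 1.54·0.6884) = 2363.7 − 1415.1 = 948.5
T·1.7271 = 948.5
T = 549.2 kN/m

T = 549 kN/m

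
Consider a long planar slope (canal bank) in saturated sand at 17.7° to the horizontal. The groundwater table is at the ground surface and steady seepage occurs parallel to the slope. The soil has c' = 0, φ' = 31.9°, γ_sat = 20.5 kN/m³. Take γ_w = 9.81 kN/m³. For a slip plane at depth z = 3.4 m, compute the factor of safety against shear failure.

With seepage parallel to the slope and the water table at the surface, the effective normal stress on the slip plane uses the buoyant unit weight γ' = γ_sat − γ_w while the driving shear stress uses γ_sat:
FS = [c' + γ' z cos²β tanφ'] / [γ_sat z sinβ cosβ]
(For c' = 0 this reduces to FS = (γ'/γ_sat)·tanφ'/tanβ.)
γ' = 20.5 − 9.81 = 10.69 kN/m³
Numerator = 0.0 + 10.69·3.4·cos²17.7°·tan31.9° = 0.0 + 10.69·3.4·0.9076·0.6224 = 20.532 kPa
Denominator = 20.5·3.4·sin17.7°·cos17.7° = 20.5·3.4·0.3040·0.9527 = 20.188 kPa
FS = 20.532 / 20.188 = 1.017

FS = 1.02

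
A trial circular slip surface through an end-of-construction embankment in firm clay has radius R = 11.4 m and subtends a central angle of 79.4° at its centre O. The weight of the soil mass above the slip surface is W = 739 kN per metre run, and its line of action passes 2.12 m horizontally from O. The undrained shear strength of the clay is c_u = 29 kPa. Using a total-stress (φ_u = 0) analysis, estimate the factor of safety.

Taking moments about the centre O, the resisting moment is provided by the undrained shear strength acting along the arc:
Arc length L_a = R·θ = 11.4·(79.4°·π/180) = 11.4·1.3858 = 15.80 m
M_R = c_u·L_a·R = 29·15.80·11.4 = 5222.8 kN·m/m
M_D = W·d = 739·2.12 = 1566.7 kN·m/m
FS = M_R / M_D = 5222.8 / 1566.7 = 3.334

FS = 3.33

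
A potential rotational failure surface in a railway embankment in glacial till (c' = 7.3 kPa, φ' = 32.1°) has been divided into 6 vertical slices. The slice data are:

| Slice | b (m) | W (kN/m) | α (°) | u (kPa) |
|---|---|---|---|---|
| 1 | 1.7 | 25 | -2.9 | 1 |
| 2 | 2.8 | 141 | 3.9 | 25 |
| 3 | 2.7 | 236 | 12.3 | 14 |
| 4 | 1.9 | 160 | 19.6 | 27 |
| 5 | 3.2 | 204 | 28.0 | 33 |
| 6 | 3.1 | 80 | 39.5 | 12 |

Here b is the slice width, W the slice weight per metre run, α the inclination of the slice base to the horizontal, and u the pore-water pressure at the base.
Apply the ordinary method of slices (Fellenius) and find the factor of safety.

Ordinary method of slices: FS = Σ[c'·Δl_i + (W_i cosα_i − u_i·Δl_i)·tanφ'] / Σ W_i sinα_i, with Δl_i = b_i / cosα_i.
Slice 1: Δl = 1.7/cos(-2.9°) = 1.702 m; N'_1 = 25·cos(-2.9°) − 1·1.702 = 23.3; c'Δl = 12.43; W sinα = -1.3
Slice 2: Δl = 2.8/cos3.9° = 2.806 m; N'_2 = 141·cos3.9° − 25·2.806 = 70.5; c'Δl = 20.49; W sinα = 9.6
Slice 3: Δl = 2.7/cos12.3° = 2.763 m; N'_3 = 236·cos12.3° − 14·2.763 = 191.9; c'Δl = 20.17; W sinα = 50.3
Slice 4: Δl = 1.9/cos19.6° = 2.017 m; N'_4 = 160·cos19.6° − 27·2.017 = 96.3; c'Δl = 14.72; W sinα = 53.7
Slice 5: Δl = 3.2/cos28.0° = 3.624 m; N'_5 = 204·cos28.0° − 33·3.624 = 60.5; c'Δl = 26.46; W sinα = 95.8
Slice 6: Δl = 3.1/cos39.5° = 4.017 m; N'_6 = 80·cos39.5° − 12·4.017 = 13.5; c'Δl = 29.33; W sinα = 50.9
Σc'Δl = 123.6 kN/m; ΣN' = 456.0 kN/m; ΣW sinα = 258.9 kN/m
Resisting = 123.6 + 456.0·tan32.1° = 123.6 + 286.0 = 409.6 kN/m
FS = 409.6 / 258.9 = 1.582

FS = 1.58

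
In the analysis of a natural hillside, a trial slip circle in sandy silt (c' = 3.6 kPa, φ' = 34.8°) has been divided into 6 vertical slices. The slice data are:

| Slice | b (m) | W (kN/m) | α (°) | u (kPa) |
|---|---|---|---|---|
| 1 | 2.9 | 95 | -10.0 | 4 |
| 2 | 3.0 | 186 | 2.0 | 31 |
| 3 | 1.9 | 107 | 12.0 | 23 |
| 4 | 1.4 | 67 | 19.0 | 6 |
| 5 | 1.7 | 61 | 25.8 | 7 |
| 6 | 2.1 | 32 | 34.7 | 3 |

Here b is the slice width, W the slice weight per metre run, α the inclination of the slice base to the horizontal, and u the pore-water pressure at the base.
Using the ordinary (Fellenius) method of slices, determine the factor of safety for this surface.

Ordinary method of slices: FS = Σ[c'·Δl_i + (W_i cosα_i − u_i·Δl_i)·tanφ'] / Σ W_i sinα_i, with Δl_i = b_i / cosα_i.
Slice 1: Δl = 2.9/cos(-10.0°) = 2.945 m; N'_1 = 95·cos(-10.0°) − 4·2.945 = 81.8; c'Δl = 10.60; W sinα = -16.5
Slice 2: Δl = 3.0/cos2.0° = 3.002 m; N'_2 = 186·cos2.0° − 31·3.002 = 92.8; c'Δl = 10.81; W sinα = 6.5
Slice 3: Δl = 1.9/cos12.0° = 1.942 m; N'_3 = 107·cos12.0° − 23·1.942 = 60.0; c'Δl = 6.99; W sinα = 22.2
Slice 4: Δl = 1.4/cos19.0° = 1.481 m; N'_4 = 67·cos19.0° − 6·1.481 = 54.5; c'Δl = 5.33; W sinα = 21.8
Slice 5: Δl = 1.7/cos25.8° = 1.888 m; N'_5 = 61·cos25.8° − 7·1.888 = 41.7; c'Δl = 6.80; W sinα = 26.5
Slice 6: Δl = 2.1/cos34.7° = 2.554 m; N'_6 = 32·cos34.7° − 3·2.554 = 18.6; c'Δl = 9.20; W sinα = 18.2
Σc'Δl = 49.7 kN/m; ΣN' = 349.4 kN/m; ΣW sinα = 78.8 kN/m
Resisting = 49.7 + 349.4·tan34.8° = 49.7 + 242.8 = 292.6 kN/m
FS = 292.6 / 78.8 = 3.712

FS = 3.71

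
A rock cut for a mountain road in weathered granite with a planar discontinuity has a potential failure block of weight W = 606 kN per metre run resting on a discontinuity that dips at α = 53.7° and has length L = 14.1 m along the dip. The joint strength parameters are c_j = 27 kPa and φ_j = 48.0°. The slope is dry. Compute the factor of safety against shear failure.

FS = 1.60

Resolving the block weight along and normal to the plane and applying the Mohr–Coulomb strength on the joint:
N' = W cosα = 606·cos53.7° = 358.8 kN/m
Driving force T = W sinα = 606·sin53.7° = 488.4 kN/m
Resisting force R = c_j·L + N'·tanφ_j = 27·14.1 + 358.8·tan48.0° = 380.7 + 398.4 = 779.1 kN/m
FS = R / T = 779.1 / 488.4 = 1.595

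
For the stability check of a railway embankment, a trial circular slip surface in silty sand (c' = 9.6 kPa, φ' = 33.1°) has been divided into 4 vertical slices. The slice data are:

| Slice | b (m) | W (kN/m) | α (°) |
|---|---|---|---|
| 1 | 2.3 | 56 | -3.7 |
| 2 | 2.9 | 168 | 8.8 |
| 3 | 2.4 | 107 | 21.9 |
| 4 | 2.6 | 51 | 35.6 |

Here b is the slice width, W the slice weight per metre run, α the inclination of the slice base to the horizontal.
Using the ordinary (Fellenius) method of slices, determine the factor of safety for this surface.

Ordinary method of slices: FS = Σ[c'·Δl_i + (W_i cosα_i)·tanφ'] / Σ W_i sinα_i, with Δl_i = b_i / cosα_i.
Slice 1: Δl = 2.3/cos(-3.7°) = 2.305 m; N'_1 = 56·cos(-3.7°) = 55.9; c'Δl = 22.13; W sinα = -3.6
Slice 2: Δl = 2.9/cos8.8° = 2.935 m; N'_2 = 168·cos8.8° = 166.0; c'Δl = 28.17; W sinα = 25.7
Slice 3: Δl = 2.4/cos21.9° = 2.587 m; N'_3 = 107·cos21.9° = 99.3; c'Δl = 24.83; W sinα = 39.9
Slice 4: Δl = 2.6/cos35.6° = 3.198 m; N'_4 = 51·cos35.6° = 41.5; c'Δl = 30.70; W sinα = 29.7
Σc'Δl = 105.8 kN/m; ΣN' = 362.7 kN/m; ΣW sinα = 91.7 kN/m
Resisting = 105.8 + 362.7·tan33.1° = 105.8 + 236.4 = 342.2 kN/m
FS = 342.2 / 91.7 = 3.733

FS = 3.73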